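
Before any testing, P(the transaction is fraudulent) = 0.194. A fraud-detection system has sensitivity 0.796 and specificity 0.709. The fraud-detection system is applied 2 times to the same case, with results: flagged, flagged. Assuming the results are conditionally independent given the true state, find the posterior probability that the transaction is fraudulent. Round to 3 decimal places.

With H the event that the transaction is fraudulent, the joint likelihood of the observed sequence is P(data|H) = 0.796·0.796 = 0.63362 and P(data|¬H) = 0.291·0.291 = 0.084681.
Bayes: P(H|data) = 0.194·0.63362 / (0.194·0.63362 + 0.806·0.084681) = 0.12292/0.19117 = 0.6430.

Posterior P(H) ≈ 0.643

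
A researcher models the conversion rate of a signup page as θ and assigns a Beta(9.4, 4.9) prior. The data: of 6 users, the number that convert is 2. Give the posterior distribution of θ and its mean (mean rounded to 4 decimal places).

Observing 2 successes and 4 failures updates Beta(9.4, 4.9) by adding the success and failure counts to the two shape parameters: α = 9.4+2 = 11.4, β = 4.9+4 = 8.9.
E[θ | data] = 11.4/(11.4+8.9) = 0.5616.

Posterior: Beta(11.4, 8.9); mean ≈ 0.5616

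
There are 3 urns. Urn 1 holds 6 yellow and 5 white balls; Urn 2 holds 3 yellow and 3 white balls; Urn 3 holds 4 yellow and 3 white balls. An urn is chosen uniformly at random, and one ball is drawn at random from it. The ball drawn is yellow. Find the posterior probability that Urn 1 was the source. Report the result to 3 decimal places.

Posterior probability ≈ 0.337

P(yellow|Urn 1) = 0.5455; P(yellow|Urn 2) = 0.5; P(yellow|Urn 3) = 0.5714.
Prior × likelihood for each source: 0.333333·0.5455=0.1818, 0.333333·0.5=0.1667, 0.333333·0.5714=0.1905. Summing gives P(yellow) = 0.53896.
P(Urn 1 | yellow) = 0.1818 / 0.53896 = 0.337.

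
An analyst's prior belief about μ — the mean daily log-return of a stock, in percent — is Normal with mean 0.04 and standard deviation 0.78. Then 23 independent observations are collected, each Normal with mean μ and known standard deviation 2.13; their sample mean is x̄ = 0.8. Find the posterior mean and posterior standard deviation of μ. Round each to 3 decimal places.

With known σ, the Normal prior is conjugate. Weight on the data is w = (n/σ²)/(n/σ² + 1/τ₀²) = 5.06954/(5.06954+1.64366) = 0.75516.
Posterior mean = w·x̄ + (1−w)·μ₀ = 0.75516·0.8 + 0.24484·0.04 = 0.614. Posterior variance = 1/(5.06954+1.64366) = 0.148960, so SD = 0.386.

Posterior mean ≈ 0.614; posterior SD ≈ 0.386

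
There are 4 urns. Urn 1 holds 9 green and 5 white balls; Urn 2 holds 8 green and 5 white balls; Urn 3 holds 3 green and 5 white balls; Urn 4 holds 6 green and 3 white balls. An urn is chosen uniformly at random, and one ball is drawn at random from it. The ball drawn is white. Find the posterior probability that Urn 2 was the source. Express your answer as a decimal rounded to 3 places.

P(white|Urn 1) = 0.3571; P(white|Urn 2) = 0.3846; P(white|Urn 3) = 0.625; P(white|Urn 4) = 0.3333.
Prior × likelihood for each source: 0.25·0.3571=0.08929, 0.25·0.3846=0.09615, 0.25·0.625=0.1562, 0.25·0.3333=0.08333. Summing gives P(white) = 0.42502.
P(Urn 2 | white) = 0.09615 / 0.42502 = 0.226.

Posterior probability ≈ 0.226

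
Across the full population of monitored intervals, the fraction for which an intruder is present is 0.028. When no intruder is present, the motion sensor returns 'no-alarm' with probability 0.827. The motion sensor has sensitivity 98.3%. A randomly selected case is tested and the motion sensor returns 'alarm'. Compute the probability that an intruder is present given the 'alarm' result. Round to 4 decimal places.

Write H for 'an intruder is present'. Prior odds H:¬H = 0.028/0.972 = 0.028807. For the 'alarm' outcome, the likelihood ratio is 0.983/0.173 = 5.6821.
Posterior odds = 0.028807 × 5.6821 = 0.16368, so P(H|E) = 0.16368/(1+0.16368) = 0.1407.

P(H | E) ≈ 0.1407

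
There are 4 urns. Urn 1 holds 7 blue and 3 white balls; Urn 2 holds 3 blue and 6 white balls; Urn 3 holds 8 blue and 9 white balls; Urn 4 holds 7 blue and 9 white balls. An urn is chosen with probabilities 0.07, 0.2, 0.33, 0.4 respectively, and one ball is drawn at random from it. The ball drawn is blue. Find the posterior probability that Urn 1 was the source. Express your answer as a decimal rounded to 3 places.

Posterior probability ≈ 0.110

Tabulate prior·likelihood by source: [1] prior 0.07, lik 0.7, product 0.04900; [2] prior 0.2, lik 0.3333, product 0.06667; [3] prior 0.33, lik 0.4706, product 0.1553; [4] prior 0.4, lik 0.4375, product 0.1750.
Normalizing constant = 0.44596; the posterior for Urn 1 is its product over the sum, 0.04900/0.44596 = 0.110.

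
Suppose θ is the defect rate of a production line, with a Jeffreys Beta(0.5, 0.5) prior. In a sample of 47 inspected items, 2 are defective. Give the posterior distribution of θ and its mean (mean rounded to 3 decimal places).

Posterior: Beta(2.5, 45.5); mean ≈ 0.052

Observing 2 successes and 45 failures updates Beta(0.5, 0.5) by adding the success and failure counts to the two shape parameters: α = 0.5+2 = 2.5, β = 0.5+45 = 45.5.
Posterior mean = α/(α+β) = 2.5/48 = 0.052.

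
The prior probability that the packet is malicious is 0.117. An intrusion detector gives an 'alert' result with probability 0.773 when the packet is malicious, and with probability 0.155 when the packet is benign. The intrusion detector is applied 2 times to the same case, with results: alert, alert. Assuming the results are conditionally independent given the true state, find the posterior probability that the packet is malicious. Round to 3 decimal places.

Posterior P(H) ≈ 0.767

With H the event that the packet is malicious, the joint likelihood of the observed sequence is P(data|H) = 0.773·0.773 = 0.59753 and P(data|¬H) = 0.155·0.155 = 0.024025.
Bayes: P(H|data) = 0.117·0.59753 / (0.117·0.59753 + 0.883·0.024025) = 0.069911/0.091125 = 0.7672.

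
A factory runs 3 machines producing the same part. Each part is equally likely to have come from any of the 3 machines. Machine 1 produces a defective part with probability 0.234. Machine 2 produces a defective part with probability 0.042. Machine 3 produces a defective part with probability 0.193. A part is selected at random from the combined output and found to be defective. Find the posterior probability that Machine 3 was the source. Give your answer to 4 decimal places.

P(defective|M1) = 0.234; P(defective|M2) = 0.042; P(defective|M3) = 0.193.
Prior × likelihood for each source: 0.333333·0.234=0.07800, 0.333333·0.042=0.01400, 0.333333·0.193=0.06433. Summing gives P(defective) = 0.15633.
P(Machine 3 | defective) = 0.06433 / 0.15633 = 0.4115.

Posterior probability ≈ 0.4115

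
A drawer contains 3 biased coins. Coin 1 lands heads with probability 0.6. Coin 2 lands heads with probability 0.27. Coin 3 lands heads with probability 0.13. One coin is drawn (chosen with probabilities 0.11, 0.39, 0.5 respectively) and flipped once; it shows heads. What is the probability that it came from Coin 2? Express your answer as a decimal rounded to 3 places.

Tabulate prior·likelihood by source: [1] prior 0.11, lik 0.6, product 0.06600; [2] prior 0.39, lik 0.27, product 0.1053; [3] prior 0.5, lik 0.13, product 0.06500.
Normalizing constant = 0.23630; the posterior for Coin 2 is its product over the sum, 0.1053/0.23630 = 0.446.

Posterior probability ≈ 0.446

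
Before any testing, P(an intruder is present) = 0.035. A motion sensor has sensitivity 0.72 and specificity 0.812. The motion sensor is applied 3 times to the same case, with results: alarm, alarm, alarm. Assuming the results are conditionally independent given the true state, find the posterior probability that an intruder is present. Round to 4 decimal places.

Let H be the event that an intruder is present; start with P(H) = 0.035. P('alarm'|H) = 0.72, P('alarm'|¬H) = 0.188.
Update on result 1 ('alarm'): P(H) ← 0.72·0.0350 / (0.72·0.0350 + 0.188·0.9650) = 0.025200/0.20662 = 0.1220.
Update on result 2 ('alarm'): P(H) ← 0.72·0.1220 / (0.72·0.1220 + 0.188·0.8780) = 0.087813/0.25288 = 0.3472.
Update on result 3 ('alarm'): P(H) ← 0.72·0.3472 / (0.72·0.3472 + 0.188·0.6528) = 0.25002/0.37274 = 0.6708.

Posterior P(H) ≈ 0.6708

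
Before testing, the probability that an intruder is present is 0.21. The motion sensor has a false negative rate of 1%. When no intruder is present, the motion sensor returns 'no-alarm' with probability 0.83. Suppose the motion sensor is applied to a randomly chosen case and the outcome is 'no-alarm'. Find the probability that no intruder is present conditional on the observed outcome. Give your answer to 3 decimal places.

P(¬H | E) ≈ 0.997

Write H for 'an intruder is present'. Prior odds H:¬H = 0.21/0.79 = 0.26582. For the 'no-alarm' outcome, the likelihood ratio is 0.01/0.83 = 0.012048.
Posterior odds = 0.26582 × 0.012048 = 0.0032027, so P(H|E) = 0.0032027/(1+0.0032027) = 0.003. Then P(¬H|E) = 1 − 0.003 = 0.997.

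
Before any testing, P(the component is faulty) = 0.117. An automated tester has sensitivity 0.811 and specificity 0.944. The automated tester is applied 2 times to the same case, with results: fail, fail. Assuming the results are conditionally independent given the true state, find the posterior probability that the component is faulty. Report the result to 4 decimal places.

With H the event that the component is faulty, the joint likelihood of the observed sequence is P(data|H) = 0.811·0.811 = 0.65772 and P(data|¬H) = 0.056·0.056 = 0.0031360.
Bayes: P(H|data) = 0.117·0.65772 / (0.117·0.65772 + 0.883·0.0031360) = 0.076953/0.079722 = 0.9653.

Posterior P(H) ≈ 0.9653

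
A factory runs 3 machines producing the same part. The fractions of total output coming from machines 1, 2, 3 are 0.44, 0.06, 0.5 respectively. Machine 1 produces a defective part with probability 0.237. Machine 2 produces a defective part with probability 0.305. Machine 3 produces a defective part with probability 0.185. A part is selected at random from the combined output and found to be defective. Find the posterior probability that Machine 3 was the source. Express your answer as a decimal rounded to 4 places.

Posterior probability ≈ 0.4301

Tabulate prior·likelihood by source: [1] prior 0.44, lik 0.237, product 0.1043; [2] prior 0.06, lik 0.305, product 0.01830; [3] prior 0.5, lik 0.185, product 0.09250.
Normalizing constant = 0.21508; the posterior for Machine 3 is its product over the sum, 0.09250/0.21508 = 0.4301.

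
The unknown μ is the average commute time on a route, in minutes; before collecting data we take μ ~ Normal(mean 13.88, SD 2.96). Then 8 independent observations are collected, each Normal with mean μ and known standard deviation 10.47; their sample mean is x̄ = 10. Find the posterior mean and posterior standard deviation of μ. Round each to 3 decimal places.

Posterior mean ≈ 12.367; posterior SD ≈ 2.312

With known σ, the Normal prior is conjugate. Weight on the data is w = (n/σ²)/(n/σ² + 1/τ₀²) = 0.0729788/(0.0729788+0.114134) = 0.39002.
Posterior mean = w·x̄ + (1−w)·μ₀ = 0.39002·10 + 0.60998·13.88 = 12.367. Posterior variance = 1/(0.0729788+0.114134) = 5.34436, so SD = 2.312.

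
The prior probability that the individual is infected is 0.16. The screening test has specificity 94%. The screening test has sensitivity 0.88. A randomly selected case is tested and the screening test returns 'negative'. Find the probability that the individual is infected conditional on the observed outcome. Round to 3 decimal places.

Let H be the event that the individual is infected. P(H) = 0.16, so P(¬H) = 0.84. With E the 'negative' result, P(E|H) = 0.12 and P(E|¬H) = 0.94.
P(E) = 0.12·0.16 + 0.94·0.84 = 0.019200 + 0.78960 = 0.80880.
By Bayes' theorem, P(H|E) = 0.019200 / 0.80880 = 0.024.

P(H | E) ≈ 0.024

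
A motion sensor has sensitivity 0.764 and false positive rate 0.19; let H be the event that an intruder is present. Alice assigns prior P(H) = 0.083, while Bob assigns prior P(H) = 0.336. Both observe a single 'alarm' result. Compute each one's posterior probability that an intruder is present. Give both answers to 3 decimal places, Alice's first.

P('+'|H) = 0.764, P('+'|¬H) = 0.19.
Alice: numerator 0.764·0.083 = 0.063412; evidence = 0.063412+0.19·0.917 = 0.23764; posterior = 0.267.
Bob: numerator 0.764·0.336 = 0.25670; evidence = 0.25670+0.19·0.664 = 0.38286; posterior = 0.670.

Alice: 0.267; Bob: 0.670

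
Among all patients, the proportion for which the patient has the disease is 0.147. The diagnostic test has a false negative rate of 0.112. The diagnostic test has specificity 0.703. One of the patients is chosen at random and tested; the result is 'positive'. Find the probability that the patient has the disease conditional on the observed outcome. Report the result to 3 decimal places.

P(H | E) ≈ 0.340

Let H be the event that the patient has the disease. P(H) = 0.147, so P(¬H) = 0.853. With E the 'positive' result, P(E|H) = 0.888 and P(E|¬H) = 0.297.
P(E) = 0.888·0.147 + 0.297·0.853 = 0.13054 + 0.25334 = 0.38388.
By Bayes' theorem, P(H|E) = 0.13054 / 0.38388 = 0.340.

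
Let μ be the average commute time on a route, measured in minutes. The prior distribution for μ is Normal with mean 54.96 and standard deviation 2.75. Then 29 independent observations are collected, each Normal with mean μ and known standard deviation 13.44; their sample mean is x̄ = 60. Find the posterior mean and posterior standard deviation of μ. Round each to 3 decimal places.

Prior precision 1/τ₀² = 1/2.75² = 0.132231; data precision n/σ² = 29/13.44² = 0.160546.
Posterior precision = 0.132231 + 0.160546 = 0.292777, giving posterior SD = 1/√0.292777 = 1.848.
Posterior mean = (0.132231·54.96 + 0.160546·60) / 0.292777 = 57.724.

Posterior mean ≈ 57.724; posterior SD ≈ 1.848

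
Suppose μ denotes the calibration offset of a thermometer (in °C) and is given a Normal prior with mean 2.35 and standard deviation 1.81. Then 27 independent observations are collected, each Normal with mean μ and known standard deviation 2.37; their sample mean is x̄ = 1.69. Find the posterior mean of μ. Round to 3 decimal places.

Posterior mean ≈ 1.729

Prior precision 1/τ₀² = 1/1.81² = 0.305241; data precision n/σ² = 27/2.37² = 4.80692.
Posterior precision = 0.305241 + 4.80692 = 5.11216.
Posterior mean = (0.305241·2.35 + 4.80692·1.69) / 5.11216 = 1.729.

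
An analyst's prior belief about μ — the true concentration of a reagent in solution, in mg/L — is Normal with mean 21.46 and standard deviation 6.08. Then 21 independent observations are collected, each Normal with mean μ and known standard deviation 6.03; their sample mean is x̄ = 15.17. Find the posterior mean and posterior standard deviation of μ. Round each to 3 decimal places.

Posterior mean ≈ 15.451; posterior SD ≈ 1.286

Prior precision 1/τ₀² = 1/6.08² = 0.0270516; data precision n/σ² = 21/6.03² = 0.577543.
Posterior precision = 0.0270516 + 0.577543 = 0.604595, giving posterior SD = 1/√0.604595 = 1.286.
Posterior mean = (0.0270516·21.46 + 0.577543·15.17) / 0.604595 = 15.451.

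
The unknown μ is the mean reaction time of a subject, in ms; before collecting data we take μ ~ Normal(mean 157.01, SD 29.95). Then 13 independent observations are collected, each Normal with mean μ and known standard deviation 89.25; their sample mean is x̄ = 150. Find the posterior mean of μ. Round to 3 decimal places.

Posterior mean ≈ 152.845

Prior precision 1/τ₀² = 1/29.95² = 0.00111482; data precision n/σ² = 13/89.25² = 0.00163203.
Posterior precision = 0.00111482 + 0.00163203 = 0.00274685.
Posterior mean = (0.00111482·157.01 + 0.00163203·150) / 0.00274685 = 152.845.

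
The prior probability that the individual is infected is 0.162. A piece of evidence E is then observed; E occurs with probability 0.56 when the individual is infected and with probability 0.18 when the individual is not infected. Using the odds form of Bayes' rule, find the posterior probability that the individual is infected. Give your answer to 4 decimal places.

Prior odds = 0.162/(1−0.162) = 0.19332. In log-odds, ln(0.19332) = -1.6434.
Add log likelihood ratio: ln(3.1111) = 1.1350.
Posterior log-odds = -0.50844, so posterior odds = exp(-0.50844) = 0.60143. Converting, P(H|E) = 0.60143/1.6014 = 0.3756.

Posterior probability ≈ 0.3756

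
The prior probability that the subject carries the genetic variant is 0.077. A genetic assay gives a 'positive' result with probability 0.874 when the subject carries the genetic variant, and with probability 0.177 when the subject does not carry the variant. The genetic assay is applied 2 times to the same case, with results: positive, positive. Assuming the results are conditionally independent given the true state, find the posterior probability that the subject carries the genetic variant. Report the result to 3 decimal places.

Posterior P(H) ≈ 0.670

Let H be the event that the subject carries the genetic variant; start with P(H) = 0.077. P('positive'|H) = 0.874, P('positive'|¬H) = 0.177.
Update on result 1 ('positive'): P(H) ← 0.874·0.0770 / (0.874·0.0770 + 0.177·0.9230) = 0.067298/0.23067 = 0.2918.
Update on result 2 ('positive'): P(H) ← 0.874·0.2918 / (0.874·0.2918 + 0.177·0.7082) = 0.25499/0.38035 = 0.6704.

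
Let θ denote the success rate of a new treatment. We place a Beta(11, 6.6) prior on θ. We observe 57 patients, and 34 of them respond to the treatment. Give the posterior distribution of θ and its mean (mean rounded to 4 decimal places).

Observing 34 successes and 23 failures updates Beta(11, 6.6) by adding the success and failure counts to the two shape parameters: α = 11+34 = 45, β = 6.6+23 = 29.6.
E[θ | data] = 45/(45+29.6) = 0.6032.

Posterior: Beta(45, 29.6); mean ≈ 0.6032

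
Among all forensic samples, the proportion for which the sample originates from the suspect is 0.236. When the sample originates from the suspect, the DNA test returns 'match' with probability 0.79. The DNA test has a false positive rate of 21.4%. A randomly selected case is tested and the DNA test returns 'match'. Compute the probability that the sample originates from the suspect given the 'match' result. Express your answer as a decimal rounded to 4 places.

P(H | E) ≈ 0.5328

Write H for 'the sample originates from the suspect'. Prior odds H:¬H = 0.236/0.764 = 0.30890. For the 'match' outcome, the likelihood ratio is 0.79/0.214 = 3.6916.
Posterior odds = 0.30890 × 3.6916 = 1.1403, so P(H|E) = 1.1403/(1+1.1403) = 0.5328.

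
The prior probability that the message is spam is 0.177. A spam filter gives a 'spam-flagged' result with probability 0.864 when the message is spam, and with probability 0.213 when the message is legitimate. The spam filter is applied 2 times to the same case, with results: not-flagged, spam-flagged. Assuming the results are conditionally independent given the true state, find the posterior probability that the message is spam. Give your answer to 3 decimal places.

Posterior P(H) ≈ 0.131

Let H be the event that the message is spam; start with P(H) = 0.177. P('spam-flagged'|H) = 0.864, P('spam-flagged'|¬H) = 0.213.
Update on result 1 ('not-flagged'): P(H) ← 0.136·0.1770 / (0.136·0.1770 + 0.787·0.8230) = 0.024072/0.67177 = 0.0358.
Update on result 2 ('spam-flagged'): P(H) ← 0.864·0.0358 / (0.864·0.0358 + 0.213·0.9642) = 0.030960/0.23633 = 0.1310.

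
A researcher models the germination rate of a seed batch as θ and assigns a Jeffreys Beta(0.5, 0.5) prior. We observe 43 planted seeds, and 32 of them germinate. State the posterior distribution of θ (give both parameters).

Observing 32 successes and 11 failures updates Beta(0.5, 0.5) by adding the success and failure counts to the two shape parameters: α = 0.5+32 = 32.5, β = 0.5+11 = 11.5.

Posterior: Beta(32.5, 11.5)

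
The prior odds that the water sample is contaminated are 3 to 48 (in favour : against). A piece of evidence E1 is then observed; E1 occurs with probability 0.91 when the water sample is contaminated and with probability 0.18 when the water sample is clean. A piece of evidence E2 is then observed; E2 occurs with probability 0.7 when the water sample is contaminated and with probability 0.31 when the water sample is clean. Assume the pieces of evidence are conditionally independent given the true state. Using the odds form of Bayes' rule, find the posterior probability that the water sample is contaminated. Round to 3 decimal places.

Posterior probability ≈ 0.416

Prior odds = 3/48 = 0.062500. In log-odds, ln(0.062500) = -2.7726.
Add log likelihood ratios: ln(5.0556) + ln(2.2581) = 2.4350.
Posterior log-odds = -0.33759, so posterior odds = exp(-0.33759) = 0.71349. Converting, P(H|E) = 0.71349/1.7135 = 0.416.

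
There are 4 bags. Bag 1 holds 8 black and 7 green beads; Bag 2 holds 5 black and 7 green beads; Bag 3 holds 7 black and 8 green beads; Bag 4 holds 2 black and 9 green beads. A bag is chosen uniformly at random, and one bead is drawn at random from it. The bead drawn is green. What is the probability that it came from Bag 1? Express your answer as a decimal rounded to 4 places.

Posterior probability ≈ 0.1943

Tabulate prior·likelihood by source: [1] prior 0.25, lik 0.4667, product 0.1167; [2] prior 0.25, lik 0.5833, product 0.1458; [3] prior 0.25, lik 0.5333, product 0.1333; [4] prior 0.25, lik 0.8182, product 0.2045.
Normalizing constant = 0.60038; the posterior for Bag 1 is its product over the sum, 0.1167/0.60038 = 0.1943.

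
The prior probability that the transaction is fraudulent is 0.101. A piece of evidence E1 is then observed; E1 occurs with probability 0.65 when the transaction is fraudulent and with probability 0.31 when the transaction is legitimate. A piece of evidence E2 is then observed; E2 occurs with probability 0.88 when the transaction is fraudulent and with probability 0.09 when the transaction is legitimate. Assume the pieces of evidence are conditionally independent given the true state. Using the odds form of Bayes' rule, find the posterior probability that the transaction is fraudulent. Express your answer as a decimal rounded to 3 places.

Prior odds = 0.101/(1−0.101) = 0.11235. In log-odds, ln(0.11235) = -2.1862.
Add log likelihood ratios: ln(2.0968) + ln(9.7778) = 3.0205.
Posterior log-odds = 0.83435, so posterior odds = exp(0.83435) = 2.3033. Converting, P(H|E) = 2.3033/3.3033 = 0.697.

Posterior probability ≈ 0.697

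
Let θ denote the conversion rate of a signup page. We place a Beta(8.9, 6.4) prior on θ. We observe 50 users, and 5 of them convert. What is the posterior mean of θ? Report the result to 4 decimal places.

Posterior mean ≈ 0.2129

Observing 5 successes and 45 failures updates Beta(8.9, 6.4) by adding the success and failure counts to the two shape parameters: α = 8.9+5 = 13.9, β = 6.4+45 = 51.4.
E[θ | data] = 13.9/(13.9+51.4) = 0.2129.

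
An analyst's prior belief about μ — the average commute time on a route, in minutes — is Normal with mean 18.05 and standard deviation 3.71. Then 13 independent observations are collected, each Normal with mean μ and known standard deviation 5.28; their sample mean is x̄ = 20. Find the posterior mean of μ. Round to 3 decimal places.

Posterior mean ≈ 19.737

Prior precision 1/τ₀² = 1/3.71² = 0.0726528; data precision n/σ² = 13/5.28² = 0.466311.
Posterior precision = 0.0726528 + 0.466311 = 0.538964.
Posterior mean = (0.0726528·18.05 + 0.466311·20) / 0.538964 = 19.737.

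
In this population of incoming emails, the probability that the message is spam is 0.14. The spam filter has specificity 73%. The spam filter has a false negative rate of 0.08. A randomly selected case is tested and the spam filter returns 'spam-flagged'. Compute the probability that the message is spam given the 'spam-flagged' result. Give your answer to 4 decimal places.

Write H for 'the message is spam'. Prior odds H:¬H = 0.14/0.86 = 0.16279. For the 'spam-flagged' outcome, the likelihood ratio is 0.92/0.27 = 3.4074.
Posterior odds = 0.16279 × 3.4074 = 0.55469, so P(H|E) = 0.55469/(1+0.55469) = 0.3568.

P(H | E) ≈ 0.3568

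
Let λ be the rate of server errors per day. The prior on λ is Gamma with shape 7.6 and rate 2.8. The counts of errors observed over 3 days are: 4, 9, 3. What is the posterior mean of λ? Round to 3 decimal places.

Posterior mean ≈ 4.069

Total count ∑xᵢ = 16 over n = 3 days.
Gamma is conjugate to the Poisson likelihood: posterior is Gamma(shape = 7.6+16 = 23.6, rate = 2.8+3 = 5.8).
E[λ | data] = 23.6/5.8 = 4.069.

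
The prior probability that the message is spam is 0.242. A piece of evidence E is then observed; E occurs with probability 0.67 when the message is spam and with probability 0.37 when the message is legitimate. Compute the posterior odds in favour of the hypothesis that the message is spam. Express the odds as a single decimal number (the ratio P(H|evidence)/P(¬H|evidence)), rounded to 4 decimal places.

Prior odds = 0.242/(1−0.242) = 0.31926. In log-odds, ln(0.31926) = -1.1417.
Add log likelihood ratio: ln(1.8108) = 0.59377.
Posterior log-odds = -0.54797, so posterior odds = exp(-0.54797) = 0.57812.

Posterior odds ≈ 0.5781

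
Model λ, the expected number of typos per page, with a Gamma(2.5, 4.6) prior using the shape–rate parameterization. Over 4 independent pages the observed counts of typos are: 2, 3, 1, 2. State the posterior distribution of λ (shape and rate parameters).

Posterior: Gamma(shape=10.5, rate=8.6)

Total count ∑xᵢ = 8 over n = 4 pages.
Gamma is conjugate to the Poisson likelihood: posterior is Gamma(shape = 2.5+8 = 10.5, rate = 4.6+4 = 8.6).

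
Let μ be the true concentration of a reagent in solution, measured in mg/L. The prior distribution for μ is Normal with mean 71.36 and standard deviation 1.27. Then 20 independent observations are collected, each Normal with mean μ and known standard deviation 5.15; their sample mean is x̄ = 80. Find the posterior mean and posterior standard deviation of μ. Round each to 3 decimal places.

Posterior mean ≈ 76.102; posterior SD ≈ 0.853

With known σ, the Normal prior is conjugate. Weight on the data is w = (n/σ²)/(n/σ² + 1/τ₀²) = 0.754077/(0.754077+0.620001) = 0.54879.
Posterior mean = w·x̄ + (1−w)·μ₀ = 0.54879·80 + 0.45121·71.36 = 76.102. Posterior variance = 1/(0.754077+0.620001) = 0.727761, so SD = 0.853.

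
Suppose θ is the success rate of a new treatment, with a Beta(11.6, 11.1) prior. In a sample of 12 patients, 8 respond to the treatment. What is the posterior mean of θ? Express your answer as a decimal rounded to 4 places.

Posterior mean ≈ 0.5648

The binomial likelihood is conjugate to the Beta prior: with 8 successes and 4 failures, the posterior is Beta(11.6+8, 11.1+4) = Beta(19.6, 15.1).
E[θ | data] = 19.6/(19.6+15.1) = 0.5648.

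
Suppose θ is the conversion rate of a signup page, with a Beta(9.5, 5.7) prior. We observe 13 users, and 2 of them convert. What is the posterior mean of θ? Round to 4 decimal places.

The binomial likelihood is conjugate to the Beta prior: with 2 successes and 11 failures, the posterior is Beta(9.5+2, 5.7+11) = Beta(11.5, 16.7).
E[θ | data] = 11.5/(11.5+16.7) = 0.4078.

Posterior mean ≈ 0.4078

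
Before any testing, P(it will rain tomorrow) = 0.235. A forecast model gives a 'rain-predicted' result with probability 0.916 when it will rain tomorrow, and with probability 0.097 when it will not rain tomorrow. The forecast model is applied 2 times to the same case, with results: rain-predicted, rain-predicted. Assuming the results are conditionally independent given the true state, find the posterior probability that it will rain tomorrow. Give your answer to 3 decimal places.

Let H be the event that it will rain tomorrow; start with P(H) = 0.235. P('rain-predicted'|H) = 0.916, P('rain-predicted'|¬H) = 0.097.
Update on result 1 ('rain-predicted'): P(H) ← 0.916·0.2350 / (0.916·0.2350 + 0.097·0.7650) = 0.21526/0.28947 = 0.7436.
Update on result 2 ('rain-predicted'): P(H) ← 0.916·0.7436 / (0.916·0.7436 + 0.097·0.2564) = 0.68118/0.70605 = 0.9648.

Posterior P(H) ≈ 0.965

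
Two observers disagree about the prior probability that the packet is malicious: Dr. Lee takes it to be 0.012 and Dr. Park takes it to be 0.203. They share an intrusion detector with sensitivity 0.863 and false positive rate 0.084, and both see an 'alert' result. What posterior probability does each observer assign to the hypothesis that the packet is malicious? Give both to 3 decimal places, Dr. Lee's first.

P('+'|H) = 0.863, P('+'|¬H) = 0.084.
Dr. Lee: numerator 0.863·0.012 = 0.010356; evidence = 0.010356+0.084·0.988 = 0.093348; posterior = 0.111.
Dr. Park: numerator 0.863·0.203 = 0.17519; evidence = 0.17519+0.084·0.797 = 0.24214; posterior = 0.724.

Dr. Lee: 0.111; Dr. Park: 0.724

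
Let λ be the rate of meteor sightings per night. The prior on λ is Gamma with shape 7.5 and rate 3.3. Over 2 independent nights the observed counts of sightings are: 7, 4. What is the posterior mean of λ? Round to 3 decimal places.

Posterior mean ≈ 3.491

Total count ∑xᵢ = 11 over n = 2 nights.
Gamma is conjugate to the Poisson likelihood: posterior is Gamma(shape = 7.5+11 = 18.5, rate = 3.3+2 = 5.3).
Posterior mean = shape/rate = 18.5/5.3 = 3.491.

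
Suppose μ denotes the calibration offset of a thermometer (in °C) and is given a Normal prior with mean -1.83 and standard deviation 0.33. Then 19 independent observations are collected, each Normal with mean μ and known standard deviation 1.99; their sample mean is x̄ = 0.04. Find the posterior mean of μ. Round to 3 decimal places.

Posterior mean ≈ -1.188

Prior precision 1/τ₀² = 1/0.33² = 9.18274; data precision n/σ² = 19/1.99² = 4.79786.
Posterior precision = 9.18274 + 4.79786 = 13.9806.
Posterior mean = (9.18274·-1.83 + 4.79786·0.04) / 13.9806 = -1.188.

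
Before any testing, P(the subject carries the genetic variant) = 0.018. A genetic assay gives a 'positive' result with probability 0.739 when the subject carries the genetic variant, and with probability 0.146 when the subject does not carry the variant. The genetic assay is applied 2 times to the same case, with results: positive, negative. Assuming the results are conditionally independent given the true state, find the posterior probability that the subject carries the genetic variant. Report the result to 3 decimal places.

Posterior P(H) ≈ 0.028

With H the event that the subject carries the genetic variant, the joint likelihood of the observed sequence is P(data|H) = 0.739·0.261 = 0.19288 and P(data|¬H) = 0.146·0.854 = 0.12468.
Bayes: P(H|data) = 0.018·0.19288 / (0.018·0.19288 + 0.982·0.12468) = 0.0034718/0.12591 = 0.0276.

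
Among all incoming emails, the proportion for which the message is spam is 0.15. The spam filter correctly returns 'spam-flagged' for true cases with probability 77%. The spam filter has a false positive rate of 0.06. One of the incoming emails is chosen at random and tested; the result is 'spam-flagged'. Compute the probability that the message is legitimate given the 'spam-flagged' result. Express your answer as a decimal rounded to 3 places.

Write H for 'the message is spam'. Prior odds H:¬H = 0.15/0.85 = 0.17647. For the 'spam-flagged' outcome, the likelihood ratio is 0.77/0.06 = 12.833.
Posterior odds = 0.17647 × 12.833 = 2.2647, so P(H|E) = 2.2647/(1+2.2647) = 0.694. Then P(¬H|E) = 1 − 0.694 = 0.306.

P(¬H | E) ≈ 0.306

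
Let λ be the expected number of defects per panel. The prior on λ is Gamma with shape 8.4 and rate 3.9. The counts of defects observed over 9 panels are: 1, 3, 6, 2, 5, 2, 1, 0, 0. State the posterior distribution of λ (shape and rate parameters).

The Poisson likelihood adds the total count to the shape and the number of exposure periods to the rate. Here ∑xᵢ = 20 and n = 9, so shape 8.4→28.4 and rate 3.9→12.9.

Posterior: Gamma(shape=28.4, rate=12.9)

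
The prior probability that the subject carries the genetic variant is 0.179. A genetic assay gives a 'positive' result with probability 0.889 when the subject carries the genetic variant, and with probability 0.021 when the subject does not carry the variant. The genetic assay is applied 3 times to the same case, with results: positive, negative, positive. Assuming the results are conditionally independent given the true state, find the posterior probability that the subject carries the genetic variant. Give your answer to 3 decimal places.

With H the event that the subject carries the genetic variant, the joint likelihood of the observed sequence is P(data|H) = 0.889·0.111·0.889 = 0.087726 and P(data|¬H) = 0.021·0.979·0.021 = 0.00043174.
Bayes: P(H|data) = 0.179·0.087726 / (0.179·0.087726 + 0.821·0.00043174) = 0.015703/0.016057 = 0.9779.

Posterior P(H) ≈ 0.978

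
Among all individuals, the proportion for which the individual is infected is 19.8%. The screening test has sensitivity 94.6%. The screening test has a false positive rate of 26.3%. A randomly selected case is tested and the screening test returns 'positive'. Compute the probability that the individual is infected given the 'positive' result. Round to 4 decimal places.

P(H | E) ≈ 0.4703

Let H be the event that the individual is infected. P(H) = 0.198, so P(¬H) = 0.802. With E the 'positive' result, P(E|H) = 0.946 and P(E|¬H) = 0.263.
P(E) = 0.946·0.198 + 0.263·0.802 = 0.18731 + 0.21093 = 0.39823.
By Bayes' theorem, P(H|E) = 0.18731 / 0.39823 = 0.4703.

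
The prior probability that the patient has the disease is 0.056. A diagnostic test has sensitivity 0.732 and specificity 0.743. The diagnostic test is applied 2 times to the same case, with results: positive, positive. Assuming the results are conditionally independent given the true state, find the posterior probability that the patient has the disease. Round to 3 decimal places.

With H the event that the patient has the disease, the joint likelihood of the observed sequence is P(data|H) = 0.732·0.732 = 0.53582 and P(data|¬H) = 0.257·0.257 = 0.066049.
Bayes: P(H|data) = 0.056·0.53582 / (0.056·0.53582 + 0.944·0.066049) = 0.030006/0.092356 = 0.3249.

Posterior P(H) ≈ 0.325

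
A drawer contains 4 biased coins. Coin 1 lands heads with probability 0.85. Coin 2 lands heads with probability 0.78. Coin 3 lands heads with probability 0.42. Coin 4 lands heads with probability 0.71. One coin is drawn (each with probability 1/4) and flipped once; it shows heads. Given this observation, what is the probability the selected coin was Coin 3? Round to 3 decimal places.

Posterior probability ≈ 0.152

P(heads|C1) = 0.85; P(heads|C2) = 0.78; P(heads|C3) = 0.42; P(heads|C4) = 0.71.
Prior × likelihood for each source: 0.25·0.85=0.2125, 0.25·0.78=0.1950, 0.25·0.42=0.1050, 0.25·0.71=0.1775. Summing gives P(heads) = 0.69000.
P(Coin 3 | heads) = 0.1050 / 0.69000 = 0.152.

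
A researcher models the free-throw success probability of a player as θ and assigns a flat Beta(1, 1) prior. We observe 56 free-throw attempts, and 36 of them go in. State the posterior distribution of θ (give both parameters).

Observing 36 successes and 20 failures updates Beta(1, 1) by adding the success and failure counts to the two shape parameters: α = 1+36 = 37, β = 1+20 = 21.

Posterior: Beta(37, 21)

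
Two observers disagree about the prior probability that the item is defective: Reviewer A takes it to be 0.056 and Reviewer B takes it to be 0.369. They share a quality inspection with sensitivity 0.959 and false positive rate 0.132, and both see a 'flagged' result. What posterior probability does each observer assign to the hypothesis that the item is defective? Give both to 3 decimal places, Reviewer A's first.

Reviewer A: 0.301; Reviewer B: 0.809

The likelihood ratio for a 'flagged' result is 0.959/0.132 = 7.2652.
Reviewer A: prior odds 0.056/0.944 = 0.059322; posterior odds 0.43098; posterior probability 0.301.
Reviewer B: prior odds 0.369/0.631 = 0.58479; posterior odds 4.2486; posterior probability 0.809.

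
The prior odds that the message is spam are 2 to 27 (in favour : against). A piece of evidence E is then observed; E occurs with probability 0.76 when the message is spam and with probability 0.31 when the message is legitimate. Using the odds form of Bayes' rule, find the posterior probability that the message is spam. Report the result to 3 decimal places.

Posterior probability ≈ 0.154

Prior odds = 2/27 = 0.074074. In log-odds, ln(0.074074) = -2.6027.
Add log likelihood ratio: ln(2.4516) = 0.89675.
Posterior log-odds = -1.7059, so posterior odds = exp(-1.7059) = 0.18160. Converting, P(H|E) = 0.18160/1.1816 = 0.154.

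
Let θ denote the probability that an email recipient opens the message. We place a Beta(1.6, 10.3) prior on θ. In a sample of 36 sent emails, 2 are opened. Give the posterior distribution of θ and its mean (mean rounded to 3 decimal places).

The binomial likelihood is conjugate to the Beta prior: with 2 successes and 34 failures, the posterior is Beta(1.6+2, 10.3+34) = Beta(3.6, 44.3).
Posterior mean = α/(α+β) = 3.6/47.9 = 0.075.

Posterior: Beta(3.6, 44.3); mean ≈ 0.075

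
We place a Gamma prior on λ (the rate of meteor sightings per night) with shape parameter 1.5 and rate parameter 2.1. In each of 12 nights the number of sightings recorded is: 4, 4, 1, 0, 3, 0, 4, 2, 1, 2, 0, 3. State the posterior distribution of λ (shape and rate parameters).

The Poisson likelihood adds the total count to the shape and the number of exposure periods to the rate. Here ∑xᵢ = 24 and n = 12, so shape 1.5→25.5 and rate 2.1→14.1.

Posterior: Gamma(shape=25.5, rate=14.1)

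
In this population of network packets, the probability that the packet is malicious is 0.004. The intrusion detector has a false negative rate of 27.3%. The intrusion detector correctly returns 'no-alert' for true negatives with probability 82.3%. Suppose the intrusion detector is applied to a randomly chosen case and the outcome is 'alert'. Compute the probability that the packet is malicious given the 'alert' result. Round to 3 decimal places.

Let H be the event that the packet is malicious. P(H) = 0.004, so P(¬H) = 0.996. With E the 'alert' result, P(E|H) = 0.727 and P(E|¬H) = 0.177.
P(E) = 0.727·0.004 + 0.177·0.996 = 0.0029080 + 0.17629 = 0.17920.
By Bayes' theorem, P(H|E) = 0.0029080 / 0.17920 = 0.016.

P(H | E) ≈ 0.016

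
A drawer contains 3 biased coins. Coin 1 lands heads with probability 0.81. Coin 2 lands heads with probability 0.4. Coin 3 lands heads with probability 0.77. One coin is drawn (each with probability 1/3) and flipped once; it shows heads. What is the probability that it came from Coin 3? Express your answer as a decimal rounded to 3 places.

Tabulate prior·likelihood by source: [1] prior 0.333333, lik 0.81, product 0.2700; [2] prior 0.333333, lik 0.4, product 0.1333; [3] prior 0.333333, lik 0.77, product 0.2567.
Normalizing constant = 0.66000; the posterior for Coin 3 is its product over the sum, 0.2567/0.66000 = 0.389.

Posterior probability ≈ 0.389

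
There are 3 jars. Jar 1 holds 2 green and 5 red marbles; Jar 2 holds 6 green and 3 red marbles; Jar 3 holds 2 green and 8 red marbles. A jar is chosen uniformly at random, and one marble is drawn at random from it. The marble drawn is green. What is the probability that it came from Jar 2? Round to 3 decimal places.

Tabulate prior·likelihood by source: [1] prior 0.333333, lik 0.2857, product 0.09524; [2] prior 0.333333, lik 0.6667, product 0.2222; [3] prior 0.333333, lik 0.2, product 0.06667.
Normalizing constant = 0.38413; the posterior for Jar 2 is its product over the sum, 0.2222/0.38413 = 0.579.

Posterior probability ≈ 0.579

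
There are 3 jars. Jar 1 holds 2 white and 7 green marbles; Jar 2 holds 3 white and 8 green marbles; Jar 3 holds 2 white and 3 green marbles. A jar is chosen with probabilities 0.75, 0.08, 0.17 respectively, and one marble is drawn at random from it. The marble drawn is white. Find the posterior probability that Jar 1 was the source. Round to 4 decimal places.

Posterior probability ≈ 0.6498

Tabulate prior·likelihood by source: [1] prior 0.75, lik 0.2222, product 0.1667; [2] prior 0.08, lik 0.2727, product 0.02182; [3] prior 0.17, lik 0.4, product 0.06800.
Normalizing constant = 0.25648; the posterior for Jar 1 is its product over the sum, 0.1667/0.25648 = 0.6498.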